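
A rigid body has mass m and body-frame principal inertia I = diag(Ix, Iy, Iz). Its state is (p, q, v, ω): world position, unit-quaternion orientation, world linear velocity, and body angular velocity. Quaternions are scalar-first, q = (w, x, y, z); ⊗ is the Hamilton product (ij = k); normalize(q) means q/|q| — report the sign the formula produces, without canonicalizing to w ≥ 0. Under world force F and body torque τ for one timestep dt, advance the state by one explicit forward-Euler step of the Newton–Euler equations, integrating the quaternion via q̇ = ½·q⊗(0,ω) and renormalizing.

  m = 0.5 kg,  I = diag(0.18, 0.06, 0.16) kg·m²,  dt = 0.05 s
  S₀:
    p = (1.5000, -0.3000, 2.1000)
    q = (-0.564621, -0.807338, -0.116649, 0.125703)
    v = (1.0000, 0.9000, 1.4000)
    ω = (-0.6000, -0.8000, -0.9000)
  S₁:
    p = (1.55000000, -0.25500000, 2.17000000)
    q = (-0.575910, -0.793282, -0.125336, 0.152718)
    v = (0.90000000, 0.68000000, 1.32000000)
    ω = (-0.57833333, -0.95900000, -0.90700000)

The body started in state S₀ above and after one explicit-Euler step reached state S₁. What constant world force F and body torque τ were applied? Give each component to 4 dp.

F = (-1.0000, -2.2000, -0.8000)
τ = (0.1500, -0.1800, -0.0800)

Δv = v₁−v₀ = (-0.10000000, -0.22000000, -0.08000000)
m·(v₁−v₀)/dt = (-1.0000, -2.2000, -0.8000)
ω₁ − ω₀ = (0.02166667, -0.15900000, -0.00700000)
I·α + gyro = (0.1500, -0.1800, -0.0800)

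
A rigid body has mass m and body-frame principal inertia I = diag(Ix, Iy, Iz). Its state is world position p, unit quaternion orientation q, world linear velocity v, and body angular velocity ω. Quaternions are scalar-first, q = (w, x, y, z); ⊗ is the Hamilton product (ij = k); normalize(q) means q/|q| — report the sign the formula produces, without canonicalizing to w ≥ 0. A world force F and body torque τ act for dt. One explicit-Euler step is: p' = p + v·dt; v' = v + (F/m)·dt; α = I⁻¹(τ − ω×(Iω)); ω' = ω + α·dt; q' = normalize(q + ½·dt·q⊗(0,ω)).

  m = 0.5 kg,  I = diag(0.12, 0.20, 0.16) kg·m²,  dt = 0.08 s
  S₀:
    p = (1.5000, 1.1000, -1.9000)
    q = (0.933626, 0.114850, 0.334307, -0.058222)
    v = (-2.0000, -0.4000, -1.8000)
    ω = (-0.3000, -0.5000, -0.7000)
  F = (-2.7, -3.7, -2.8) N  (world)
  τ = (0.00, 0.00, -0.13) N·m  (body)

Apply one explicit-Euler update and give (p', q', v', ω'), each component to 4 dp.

p' = (1.3400, 1.0680, -2.0440)
q' = (0.9394, 0.0931, 0.3193, -0.0826)
v' = (-2.4320, -0.9920, -2.2480)
ω' = (-0.2907, -0.4966, -0.7710)

(τ − ω×Iω)/I = (0.1167, 0.0420, -0.8875)
ω' = ω + α·dt = (-0.2907, -0.4966, -0.7710)
Hamilton product q⊗(0,ω) = (0.1608531, -0.5432137, -0.3689514, -0.6106711)
q' = normalize(q + ½dt·q⊗(0,ω)) = (0.9394, 0.0931, 0.3193, -0.0826)
p' = p + v·dt = (1.3400, 1.0680, -2.0440)
new velocity v' = (-2.4320, -0.9920, -2.2480)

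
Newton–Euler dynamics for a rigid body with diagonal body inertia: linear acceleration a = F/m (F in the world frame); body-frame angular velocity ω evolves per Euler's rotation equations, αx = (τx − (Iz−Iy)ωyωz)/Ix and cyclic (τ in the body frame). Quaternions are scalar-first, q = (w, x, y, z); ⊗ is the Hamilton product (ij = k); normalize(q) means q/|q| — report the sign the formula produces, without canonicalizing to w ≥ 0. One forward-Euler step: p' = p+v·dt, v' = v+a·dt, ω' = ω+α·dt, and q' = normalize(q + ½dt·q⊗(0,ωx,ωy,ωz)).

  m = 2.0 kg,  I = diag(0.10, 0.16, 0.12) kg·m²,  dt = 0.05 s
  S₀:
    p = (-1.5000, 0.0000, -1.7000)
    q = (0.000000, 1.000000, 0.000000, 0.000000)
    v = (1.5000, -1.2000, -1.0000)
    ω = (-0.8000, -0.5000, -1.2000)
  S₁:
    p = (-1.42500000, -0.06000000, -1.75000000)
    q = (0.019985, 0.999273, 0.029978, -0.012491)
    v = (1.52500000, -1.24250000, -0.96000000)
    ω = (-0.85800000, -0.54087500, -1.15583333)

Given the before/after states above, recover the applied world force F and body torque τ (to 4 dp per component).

F = (1.0000, -1.7000, 1.6000)
τ = (-0.1400, -0.1500, 0.1300)

ω₁ − ω₀ = (-0.05800000, -0.04087500, 0.04416667)
applied torque τ = (-0.1400, -0.1500, 0.1300)
Δv = v₁−v₀ = (0.02500000, -0.04250000, 0.04000000)
m·(v₁−v₀)/dt = (1.0000, -1.7000, 1.6000)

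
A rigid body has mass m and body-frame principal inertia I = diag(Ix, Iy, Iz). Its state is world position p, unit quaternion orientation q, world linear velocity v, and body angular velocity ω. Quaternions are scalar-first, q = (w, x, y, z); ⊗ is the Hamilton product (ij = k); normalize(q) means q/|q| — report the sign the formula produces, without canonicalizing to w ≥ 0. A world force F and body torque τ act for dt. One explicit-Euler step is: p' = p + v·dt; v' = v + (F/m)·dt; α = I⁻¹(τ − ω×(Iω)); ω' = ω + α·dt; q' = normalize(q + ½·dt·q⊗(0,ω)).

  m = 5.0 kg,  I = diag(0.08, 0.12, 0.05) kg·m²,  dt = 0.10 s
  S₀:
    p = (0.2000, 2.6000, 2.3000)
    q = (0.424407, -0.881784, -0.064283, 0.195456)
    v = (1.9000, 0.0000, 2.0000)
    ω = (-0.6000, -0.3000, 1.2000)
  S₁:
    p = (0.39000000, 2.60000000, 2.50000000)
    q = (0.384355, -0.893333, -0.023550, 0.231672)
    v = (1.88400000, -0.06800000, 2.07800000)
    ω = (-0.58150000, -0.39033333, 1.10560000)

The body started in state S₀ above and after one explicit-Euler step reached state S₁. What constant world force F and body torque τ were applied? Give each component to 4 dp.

F = (-0.8000, -3.4000, 3.9000)
τ = (0.0400, -0.1300, -0.0400)

Δv = v₁−v₀ = (-0.01600000, -0.06800000, 0.07800000)
applied force F = (-0.8000, -3.4000, 3.9000)
rate change Δω = (0.01850000, -0.09033333, -0.09440000)
ω₀×(Iω₀) = (0.0252, -0.0216, 0.0072)
I·α + gyro = (0.0400, -0.1300, -0.0400)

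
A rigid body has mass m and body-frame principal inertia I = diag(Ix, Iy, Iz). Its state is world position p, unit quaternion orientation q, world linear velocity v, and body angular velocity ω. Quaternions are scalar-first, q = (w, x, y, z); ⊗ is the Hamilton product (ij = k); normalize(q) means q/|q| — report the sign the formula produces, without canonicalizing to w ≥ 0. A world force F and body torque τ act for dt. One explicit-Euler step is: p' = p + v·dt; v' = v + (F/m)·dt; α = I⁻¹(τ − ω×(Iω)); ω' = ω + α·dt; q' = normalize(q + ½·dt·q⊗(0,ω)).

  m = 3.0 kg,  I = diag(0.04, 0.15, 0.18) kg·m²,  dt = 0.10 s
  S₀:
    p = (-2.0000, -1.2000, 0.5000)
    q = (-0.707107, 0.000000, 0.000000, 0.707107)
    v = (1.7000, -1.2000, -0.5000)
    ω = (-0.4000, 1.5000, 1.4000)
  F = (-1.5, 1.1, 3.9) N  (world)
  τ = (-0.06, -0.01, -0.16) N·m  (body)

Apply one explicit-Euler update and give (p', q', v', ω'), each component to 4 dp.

ω×(Iω) gyroscopic = (0.0630, 0.0784, -0.0660)
(τ − ω×Iω)/I = (-3.0750, -0.5893, -0.5222)
ω + α·dt = (-0.7075, 1.4411, 1.3478)
Hamilton product q⊗(0,ω) = (-0.9899498, -0.7778177, -1.3435033, -0.9899498)
q + ½dt·q⊗(0,ω), renormalized = (-0.7525, -0.0387, -0.0668, 0.6540)
a = F/m = (-0.5000, 0.3667, 1.3000)
p' = p + v·dt = (-1.8300, -1.3200, 0.4500)
v + (F/m)dt = (1.6500, -1.1633, -0.3700)

p' = (-1.8300, -1.3200, 0.4500)
q' = (-0.7525, -0.0387, -0.0668, 0.6540)
v' = (1.6500, -1.1633, -0.3700)
ω' = (-0.7075, 1.4411, 1.3478)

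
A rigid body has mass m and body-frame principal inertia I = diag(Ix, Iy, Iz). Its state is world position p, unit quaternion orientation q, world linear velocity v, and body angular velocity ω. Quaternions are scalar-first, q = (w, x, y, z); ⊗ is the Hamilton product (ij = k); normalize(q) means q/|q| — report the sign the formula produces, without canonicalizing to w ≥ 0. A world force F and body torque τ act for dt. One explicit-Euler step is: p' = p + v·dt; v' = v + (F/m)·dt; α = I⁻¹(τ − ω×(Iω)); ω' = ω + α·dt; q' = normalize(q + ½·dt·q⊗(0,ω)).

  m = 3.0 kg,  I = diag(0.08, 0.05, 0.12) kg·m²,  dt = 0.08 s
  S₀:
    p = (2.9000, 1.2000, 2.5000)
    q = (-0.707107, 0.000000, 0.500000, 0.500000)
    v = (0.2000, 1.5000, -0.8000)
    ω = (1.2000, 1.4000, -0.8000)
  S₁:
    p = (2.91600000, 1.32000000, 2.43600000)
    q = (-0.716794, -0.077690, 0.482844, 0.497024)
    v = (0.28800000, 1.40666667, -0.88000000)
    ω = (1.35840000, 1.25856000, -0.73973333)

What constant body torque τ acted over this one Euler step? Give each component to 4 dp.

ω₁ − ω₀ = (0.15840000, -0.14144000, 0.06026667)
precession coupling = (-0.0784, 0.0384, -0.0504)
τ = I·(Δω/dt) + ω₀×(Iω₀) = (0.0800, -0.0500, 0.0400)

τ = (0.0800, -0.0500, 0.0400)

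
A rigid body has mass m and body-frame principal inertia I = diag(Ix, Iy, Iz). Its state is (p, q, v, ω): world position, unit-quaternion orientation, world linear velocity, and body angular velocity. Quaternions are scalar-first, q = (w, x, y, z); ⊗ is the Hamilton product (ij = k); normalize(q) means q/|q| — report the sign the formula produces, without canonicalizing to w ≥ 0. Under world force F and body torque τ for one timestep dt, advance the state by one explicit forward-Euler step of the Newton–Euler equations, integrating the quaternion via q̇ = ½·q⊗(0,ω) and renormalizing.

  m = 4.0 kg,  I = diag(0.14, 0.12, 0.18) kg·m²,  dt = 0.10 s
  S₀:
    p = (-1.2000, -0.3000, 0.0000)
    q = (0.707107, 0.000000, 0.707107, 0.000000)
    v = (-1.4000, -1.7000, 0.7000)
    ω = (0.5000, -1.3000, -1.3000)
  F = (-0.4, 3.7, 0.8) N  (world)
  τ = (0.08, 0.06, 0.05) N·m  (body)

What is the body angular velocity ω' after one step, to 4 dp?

ω' = (0.4847, -1.2717, -1.2794)

(τ − ω×Iω)/I = (-0.1529, 0.2833, 0.2056)
ω + α·dt = (0.4847, -1.2717, -1.2794)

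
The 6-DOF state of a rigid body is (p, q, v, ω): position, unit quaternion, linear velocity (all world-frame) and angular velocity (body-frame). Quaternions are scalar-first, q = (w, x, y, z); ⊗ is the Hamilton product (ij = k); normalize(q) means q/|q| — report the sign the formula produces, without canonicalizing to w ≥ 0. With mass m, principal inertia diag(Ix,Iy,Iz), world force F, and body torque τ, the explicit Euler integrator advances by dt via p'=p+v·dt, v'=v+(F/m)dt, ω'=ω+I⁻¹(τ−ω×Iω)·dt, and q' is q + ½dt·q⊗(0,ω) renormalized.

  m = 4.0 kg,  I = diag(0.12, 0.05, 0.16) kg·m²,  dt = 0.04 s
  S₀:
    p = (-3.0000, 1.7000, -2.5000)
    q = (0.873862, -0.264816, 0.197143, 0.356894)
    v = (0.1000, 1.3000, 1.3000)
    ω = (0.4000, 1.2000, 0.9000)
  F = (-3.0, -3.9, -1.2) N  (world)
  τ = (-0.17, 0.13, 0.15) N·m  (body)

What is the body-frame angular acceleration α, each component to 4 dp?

α = (-2.4067, 2.8880, 1.1475)

gyro term ω×Iω = (0.1188, -0.0144, -0.0336)
angular accel α = (-2.4067, 2.8880, 1.1475)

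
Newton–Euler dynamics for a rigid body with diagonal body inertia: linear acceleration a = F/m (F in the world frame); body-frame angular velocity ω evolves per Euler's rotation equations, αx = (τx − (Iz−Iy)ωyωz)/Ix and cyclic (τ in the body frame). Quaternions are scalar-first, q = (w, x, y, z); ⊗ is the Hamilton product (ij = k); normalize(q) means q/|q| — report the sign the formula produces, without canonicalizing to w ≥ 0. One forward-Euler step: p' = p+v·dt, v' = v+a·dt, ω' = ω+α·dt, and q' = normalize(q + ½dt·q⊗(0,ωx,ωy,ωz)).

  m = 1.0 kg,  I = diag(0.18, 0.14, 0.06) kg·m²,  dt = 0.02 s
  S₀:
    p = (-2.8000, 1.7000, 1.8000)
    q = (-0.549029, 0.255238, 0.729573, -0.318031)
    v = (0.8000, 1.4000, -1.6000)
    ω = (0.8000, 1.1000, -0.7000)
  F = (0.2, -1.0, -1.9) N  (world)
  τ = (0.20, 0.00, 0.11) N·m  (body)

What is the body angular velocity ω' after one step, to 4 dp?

ω' = (0.8154, 1.1096, -0.6516)

α = I⁻¹(τ − ω×Iω) = (0.7689, 0.4800, 2.4200)
new body rate ω' = (0.8154, 1.1096, -0.6516)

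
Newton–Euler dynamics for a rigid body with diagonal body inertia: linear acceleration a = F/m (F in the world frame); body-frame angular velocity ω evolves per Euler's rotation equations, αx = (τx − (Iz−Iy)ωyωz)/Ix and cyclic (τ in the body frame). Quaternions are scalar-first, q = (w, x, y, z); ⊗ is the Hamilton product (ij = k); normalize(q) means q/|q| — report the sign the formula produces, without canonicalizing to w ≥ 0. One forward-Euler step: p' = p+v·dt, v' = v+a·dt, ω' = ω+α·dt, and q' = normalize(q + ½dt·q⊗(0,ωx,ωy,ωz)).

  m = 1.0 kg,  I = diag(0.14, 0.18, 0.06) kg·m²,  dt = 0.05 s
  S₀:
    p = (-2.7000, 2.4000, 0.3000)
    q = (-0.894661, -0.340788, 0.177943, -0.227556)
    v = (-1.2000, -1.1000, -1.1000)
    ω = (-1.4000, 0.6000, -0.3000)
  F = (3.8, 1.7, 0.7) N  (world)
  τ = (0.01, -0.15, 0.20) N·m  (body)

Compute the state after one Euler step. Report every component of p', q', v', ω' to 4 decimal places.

p' = p + v·dt = (-2.7600, 2.3450, 0.2450)
v + (F/m)dt = (-1.0100, -1.0150, -1.0650)
gyro term ω×Iω = (0.0216, 0.0336, -0.0336)
α = I⁻¹(τ − ω×Iω) = (-0.0829, -1.0200, 3.8933)
ω' = ω + α·dt = (-1.4041, 0.5490, -0.1053)
q⊗(0,ω) = (-0.6521358, 1.3356761, -0.3204546, 0.3130457)
updated quaternion q' = (-0.9103, -0.3072, 0.1698, -0.2196)

p' = (-2.7600, 2.3450, 0.2450)
q' = (-0.9103, -0.3072, 0.1698, -0.2196)
v' = (-1.0100, -1.0150, -1.0650)
ω' = (-1.4041, 0.5490, -0.1053)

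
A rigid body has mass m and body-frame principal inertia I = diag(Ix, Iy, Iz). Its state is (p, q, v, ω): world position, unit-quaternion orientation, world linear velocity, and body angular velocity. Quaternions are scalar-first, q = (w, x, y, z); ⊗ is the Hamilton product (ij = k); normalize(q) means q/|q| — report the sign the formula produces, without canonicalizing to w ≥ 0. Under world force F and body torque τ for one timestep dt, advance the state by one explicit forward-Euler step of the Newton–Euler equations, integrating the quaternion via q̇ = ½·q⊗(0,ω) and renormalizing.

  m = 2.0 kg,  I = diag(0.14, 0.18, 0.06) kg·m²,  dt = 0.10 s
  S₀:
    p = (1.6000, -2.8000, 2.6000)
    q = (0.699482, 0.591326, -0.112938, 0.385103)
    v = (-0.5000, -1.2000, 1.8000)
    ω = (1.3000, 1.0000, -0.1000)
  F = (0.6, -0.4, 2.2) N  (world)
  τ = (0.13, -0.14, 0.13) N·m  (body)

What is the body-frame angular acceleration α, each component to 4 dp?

α = (0.8429, -0.7200, 1.3000)

ω×(Iω) gyroscopic = (0.0120, -0.0104, 0.0520)
angular accel α = (0.8429, -0.7200, 1.3000)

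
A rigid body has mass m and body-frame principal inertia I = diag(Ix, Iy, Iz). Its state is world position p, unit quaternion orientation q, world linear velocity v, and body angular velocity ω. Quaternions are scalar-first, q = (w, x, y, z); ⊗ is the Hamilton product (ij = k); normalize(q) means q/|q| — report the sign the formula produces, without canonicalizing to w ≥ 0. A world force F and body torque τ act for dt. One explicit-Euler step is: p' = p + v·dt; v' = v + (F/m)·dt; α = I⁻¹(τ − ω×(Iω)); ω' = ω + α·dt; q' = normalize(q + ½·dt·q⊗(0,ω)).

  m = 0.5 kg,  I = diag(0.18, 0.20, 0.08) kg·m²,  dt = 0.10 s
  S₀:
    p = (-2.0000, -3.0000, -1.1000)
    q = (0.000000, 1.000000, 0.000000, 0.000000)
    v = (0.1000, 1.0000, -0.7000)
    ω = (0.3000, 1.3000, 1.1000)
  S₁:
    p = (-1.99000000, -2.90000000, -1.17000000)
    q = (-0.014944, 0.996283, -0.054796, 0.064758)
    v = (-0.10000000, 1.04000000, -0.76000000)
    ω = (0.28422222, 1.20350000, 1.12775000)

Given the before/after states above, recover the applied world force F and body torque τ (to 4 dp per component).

velocity change Δv = (-0.20000000, 0.04000000, -0.06000000)
applied force F = (-1.0000, 0.2000, -0.3000)
ω₁ − ω₀ = (-0.01577778, -0.09650000, 0.02775000)
I·α + gyro = (-0.2000, -0.1600, 0.0300)

F = (-1.0000, 0.2000, -0.3000)
τ = (-0.2000, -0.1600, 0.0300)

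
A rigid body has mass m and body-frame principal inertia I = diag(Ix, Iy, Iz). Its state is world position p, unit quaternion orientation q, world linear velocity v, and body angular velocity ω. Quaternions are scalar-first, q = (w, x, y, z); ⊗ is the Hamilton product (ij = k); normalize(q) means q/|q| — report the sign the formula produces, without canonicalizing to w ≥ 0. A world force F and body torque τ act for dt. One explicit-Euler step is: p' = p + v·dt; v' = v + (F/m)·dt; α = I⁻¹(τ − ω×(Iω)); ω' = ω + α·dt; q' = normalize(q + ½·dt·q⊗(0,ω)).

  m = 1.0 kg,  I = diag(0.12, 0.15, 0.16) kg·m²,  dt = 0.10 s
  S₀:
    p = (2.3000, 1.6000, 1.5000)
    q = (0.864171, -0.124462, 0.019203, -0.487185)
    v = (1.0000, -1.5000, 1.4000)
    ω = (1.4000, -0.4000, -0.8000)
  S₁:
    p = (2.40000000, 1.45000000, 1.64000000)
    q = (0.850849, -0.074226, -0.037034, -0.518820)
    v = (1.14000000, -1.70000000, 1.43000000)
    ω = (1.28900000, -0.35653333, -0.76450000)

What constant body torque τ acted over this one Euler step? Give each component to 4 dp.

τ = (-0.1300, 0.1100, 0.0400)

ω₁ − ω₀ = (-0.11100000, 0.04346667, 0.03550000)
τ = I·(Δω/dt) + ω₀×(Iω₀) = (-0.1300, 0.1100, 0.0400)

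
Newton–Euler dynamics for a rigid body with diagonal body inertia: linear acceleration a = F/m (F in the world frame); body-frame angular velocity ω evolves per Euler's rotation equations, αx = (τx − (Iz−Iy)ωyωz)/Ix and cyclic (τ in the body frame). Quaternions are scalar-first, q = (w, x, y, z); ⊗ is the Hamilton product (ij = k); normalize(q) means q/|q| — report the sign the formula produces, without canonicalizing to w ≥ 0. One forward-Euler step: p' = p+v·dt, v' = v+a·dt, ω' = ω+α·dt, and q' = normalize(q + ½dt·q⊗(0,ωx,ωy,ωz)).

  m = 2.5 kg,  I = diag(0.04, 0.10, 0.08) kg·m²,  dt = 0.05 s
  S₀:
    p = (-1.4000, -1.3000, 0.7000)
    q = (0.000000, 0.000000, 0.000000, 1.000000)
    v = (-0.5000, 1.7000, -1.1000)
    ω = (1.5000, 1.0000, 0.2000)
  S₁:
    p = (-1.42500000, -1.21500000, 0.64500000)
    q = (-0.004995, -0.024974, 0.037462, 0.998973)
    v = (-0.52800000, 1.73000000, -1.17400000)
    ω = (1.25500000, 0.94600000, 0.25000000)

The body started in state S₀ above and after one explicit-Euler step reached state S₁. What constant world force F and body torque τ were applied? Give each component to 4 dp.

F = (-1.4000, 1.5000, -3.7000)
τ = (-0.2000, -0.1200, 0.1700)

velocity change Δv = (-0.02800000, 0.03000000, -0.07400000)
m·(v₁−v₀)/dt = (-1.4000, 1.5000, -3.7000)
ω₁ − ω₀ = (-0.24500000, -0.05400000, 0.05000000)
gyro term ω₀×Iω₀ = (-0.0040, -0.0120, 0.0900)
applied torque τ = (-0.2000, -0.1200, 0.1700)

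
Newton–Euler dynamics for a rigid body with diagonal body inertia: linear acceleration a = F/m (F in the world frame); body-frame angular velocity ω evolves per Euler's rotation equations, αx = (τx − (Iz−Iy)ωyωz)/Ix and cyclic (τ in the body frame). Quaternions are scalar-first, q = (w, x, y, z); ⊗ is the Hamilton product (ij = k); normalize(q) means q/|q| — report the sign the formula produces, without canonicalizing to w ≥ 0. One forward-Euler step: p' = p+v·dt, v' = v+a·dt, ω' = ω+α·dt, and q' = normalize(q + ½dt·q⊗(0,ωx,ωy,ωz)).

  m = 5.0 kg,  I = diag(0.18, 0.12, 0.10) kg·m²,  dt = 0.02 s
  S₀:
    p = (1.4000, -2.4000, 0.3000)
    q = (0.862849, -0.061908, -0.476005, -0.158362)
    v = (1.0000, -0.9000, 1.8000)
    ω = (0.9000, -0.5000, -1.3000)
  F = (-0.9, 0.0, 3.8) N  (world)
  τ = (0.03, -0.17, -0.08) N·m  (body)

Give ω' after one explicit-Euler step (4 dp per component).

gyro term ω×Iω = (-0.0130, -0.0936, 0.0270)
angular accel α = (0.2389, -0.6367, -1.0700)
ω + α·dt = (0.9048, -0.5127, -1.3214)

ω' = (0.9048, -0.5127, -1.3214)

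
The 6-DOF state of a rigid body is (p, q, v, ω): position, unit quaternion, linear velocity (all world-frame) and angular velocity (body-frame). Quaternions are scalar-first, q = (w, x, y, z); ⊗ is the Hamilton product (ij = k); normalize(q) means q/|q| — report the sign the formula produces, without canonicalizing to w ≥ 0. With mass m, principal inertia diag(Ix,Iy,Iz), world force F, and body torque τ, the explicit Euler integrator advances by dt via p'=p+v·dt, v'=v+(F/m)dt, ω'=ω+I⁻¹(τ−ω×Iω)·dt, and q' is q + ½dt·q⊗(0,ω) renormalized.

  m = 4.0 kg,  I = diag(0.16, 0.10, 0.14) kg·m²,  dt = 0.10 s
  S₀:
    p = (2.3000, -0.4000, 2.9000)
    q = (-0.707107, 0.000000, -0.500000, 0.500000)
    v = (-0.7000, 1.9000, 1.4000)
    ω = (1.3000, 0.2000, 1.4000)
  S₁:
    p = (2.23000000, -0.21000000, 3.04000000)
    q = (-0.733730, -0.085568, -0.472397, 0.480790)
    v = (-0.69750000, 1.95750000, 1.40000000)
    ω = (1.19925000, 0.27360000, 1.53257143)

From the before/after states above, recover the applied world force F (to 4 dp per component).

F = (0.1000, 2.3000, 0.0000)

velocity change Δv = (0.00250000, 0.05750000, 0.00000000)
F = m·Δv/dt = (0.1000, 2.3000, 0.0000)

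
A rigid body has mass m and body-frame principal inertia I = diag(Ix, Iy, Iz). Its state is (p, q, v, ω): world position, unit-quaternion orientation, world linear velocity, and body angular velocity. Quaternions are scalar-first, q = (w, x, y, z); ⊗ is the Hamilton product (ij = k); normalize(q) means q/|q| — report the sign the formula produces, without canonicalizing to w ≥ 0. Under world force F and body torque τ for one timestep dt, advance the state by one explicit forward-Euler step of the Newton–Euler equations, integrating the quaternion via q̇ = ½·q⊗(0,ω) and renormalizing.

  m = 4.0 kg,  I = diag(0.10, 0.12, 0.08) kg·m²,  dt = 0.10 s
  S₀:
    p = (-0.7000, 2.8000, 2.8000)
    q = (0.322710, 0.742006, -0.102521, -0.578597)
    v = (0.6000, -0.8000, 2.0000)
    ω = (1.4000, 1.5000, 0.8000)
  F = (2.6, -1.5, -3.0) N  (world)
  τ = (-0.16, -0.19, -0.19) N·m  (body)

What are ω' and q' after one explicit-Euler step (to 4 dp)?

gyro term ω×Iω = (-0.0480, 0.0224, 0.0420)
α = I⁻¹(τ − ω×Iω) = (-1.1200, -1.7700, -2.9000)
new body rate ω' = (1.2880, 1.3230, 0.5100)
Hamilton product q⊗(0,ω) = (-0.4221493, 1.2376727, -0.9195756, 1.5147064)
updated quaternion q' = (0.2998, 0.7991, -0.1476, -0.4998)

ω' = (1.2880, 1.3230, 0.5100)
q' = (0.2998, 0.7991, -0.1476, -0.4998)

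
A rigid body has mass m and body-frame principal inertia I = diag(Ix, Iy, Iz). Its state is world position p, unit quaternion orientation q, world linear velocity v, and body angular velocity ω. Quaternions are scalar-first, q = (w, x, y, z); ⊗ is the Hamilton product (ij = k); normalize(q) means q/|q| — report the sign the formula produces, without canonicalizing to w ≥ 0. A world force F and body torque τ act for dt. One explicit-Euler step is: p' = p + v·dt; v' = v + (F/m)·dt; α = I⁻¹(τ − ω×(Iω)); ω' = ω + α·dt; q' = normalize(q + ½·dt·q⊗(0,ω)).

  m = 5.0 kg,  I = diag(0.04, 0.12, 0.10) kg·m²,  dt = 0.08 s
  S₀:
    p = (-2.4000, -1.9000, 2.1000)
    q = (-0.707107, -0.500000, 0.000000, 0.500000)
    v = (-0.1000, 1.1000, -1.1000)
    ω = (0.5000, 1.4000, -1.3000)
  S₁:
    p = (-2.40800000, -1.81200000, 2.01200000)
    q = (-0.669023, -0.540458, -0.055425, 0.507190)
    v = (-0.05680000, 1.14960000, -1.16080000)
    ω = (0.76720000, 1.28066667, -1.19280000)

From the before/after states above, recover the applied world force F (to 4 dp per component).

F = (2.7000, 3.1000, -3.8000)

velocity change Δv = (0.04320000, 0.04960000, -0.06080000)
m·(v₁−v₀)/dt = (2.7000, 3.1000, -3.8000)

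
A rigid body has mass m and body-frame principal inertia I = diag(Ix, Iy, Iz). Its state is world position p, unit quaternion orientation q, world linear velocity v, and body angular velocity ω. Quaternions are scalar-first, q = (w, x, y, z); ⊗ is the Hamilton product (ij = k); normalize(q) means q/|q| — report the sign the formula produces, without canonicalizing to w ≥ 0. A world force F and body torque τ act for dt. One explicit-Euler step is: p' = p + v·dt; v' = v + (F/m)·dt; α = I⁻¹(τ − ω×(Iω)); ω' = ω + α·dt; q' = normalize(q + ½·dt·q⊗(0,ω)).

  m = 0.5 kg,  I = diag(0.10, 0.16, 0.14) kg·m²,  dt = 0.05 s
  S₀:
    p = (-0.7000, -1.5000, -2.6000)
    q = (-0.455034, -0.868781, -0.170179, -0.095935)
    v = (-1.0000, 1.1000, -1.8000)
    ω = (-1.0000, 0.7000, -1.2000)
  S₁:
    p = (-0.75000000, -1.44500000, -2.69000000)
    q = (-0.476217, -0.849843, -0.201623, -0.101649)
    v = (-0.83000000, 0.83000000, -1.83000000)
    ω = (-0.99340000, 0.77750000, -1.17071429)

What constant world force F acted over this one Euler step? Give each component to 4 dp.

Δv = v₁−v₀ = (0.17000000, -0.27000000, -0.03000000)
applied force F = (1.7000, -2.7000, -0.3000)

F = (1.7000, -2.7000, -0.3000)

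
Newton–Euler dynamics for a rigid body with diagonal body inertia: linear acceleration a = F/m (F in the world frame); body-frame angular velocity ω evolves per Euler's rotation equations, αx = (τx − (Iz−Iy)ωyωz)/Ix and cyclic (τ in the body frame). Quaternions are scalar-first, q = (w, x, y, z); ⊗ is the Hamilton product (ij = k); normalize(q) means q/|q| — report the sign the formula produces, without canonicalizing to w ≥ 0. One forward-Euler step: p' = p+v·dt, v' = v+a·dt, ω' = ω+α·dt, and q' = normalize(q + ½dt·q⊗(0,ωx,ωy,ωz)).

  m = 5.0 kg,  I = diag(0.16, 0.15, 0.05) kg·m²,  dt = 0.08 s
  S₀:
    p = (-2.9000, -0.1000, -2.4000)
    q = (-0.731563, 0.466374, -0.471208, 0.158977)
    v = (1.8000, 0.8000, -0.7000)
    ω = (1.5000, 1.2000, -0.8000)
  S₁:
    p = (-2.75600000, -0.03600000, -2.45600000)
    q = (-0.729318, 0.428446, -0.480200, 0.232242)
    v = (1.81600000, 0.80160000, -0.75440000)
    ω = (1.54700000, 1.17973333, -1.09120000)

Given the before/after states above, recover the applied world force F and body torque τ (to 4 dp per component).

ω₁ − ω₀ = (0.04700000, -0.02026667, -0.29120000)
I·α + gyro = (0.1900, -0.1700, -0.2000)
velocity change Δv = (0.01600000, 0.00160000, -0.05440000)
m·(v₁−v₀)/dt = (1.0000, 0.1000, -3.4000)

F = (1.0000, 0.1000, -3.4000)
τ = (0.1900, -0.1700, -0.2000)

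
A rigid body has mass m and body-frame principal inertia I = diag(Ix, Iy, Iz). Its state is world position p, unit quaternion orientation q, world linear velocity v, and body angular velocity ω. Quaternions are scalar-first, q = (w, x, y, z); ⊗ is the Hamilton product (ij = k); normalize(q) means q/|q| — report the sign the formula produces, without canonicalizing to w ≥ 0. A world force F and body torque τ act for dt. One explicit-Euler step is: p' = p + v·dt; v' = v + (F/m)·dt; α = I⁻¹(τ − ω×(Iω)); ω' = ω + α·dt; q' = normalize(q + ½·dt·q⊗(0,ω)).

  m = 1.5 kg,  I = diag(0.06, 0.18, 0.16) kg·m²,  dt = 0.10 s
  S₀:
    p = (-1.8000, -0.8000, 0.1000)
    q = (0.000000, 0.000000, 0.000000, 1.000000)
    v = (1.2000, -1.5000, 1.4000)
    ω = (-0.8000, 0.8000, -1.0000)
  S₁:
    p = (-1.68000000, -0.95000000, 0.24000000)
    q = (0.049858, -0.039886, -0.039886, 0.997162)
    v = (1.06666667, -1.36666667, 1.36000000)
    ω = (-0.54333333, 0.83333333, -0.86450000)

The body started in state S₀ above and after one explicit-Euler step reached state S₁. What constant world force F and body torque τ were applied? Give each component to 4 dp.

Δv = v₁−v₀ = (-0.13333333, 0.13333333, -0.04000000)
F = m·Δv/dt = (-2.0000, 2.0000, -0.6000)
rate change Δω = (0.25666667, 0.03333333, 0.13550000)
I·α + gyro = (0.1700, -0.0200, 0.1400)

F = (-2.0000, 2.0000, -0.6000)
τ = (0.1700, -0.0200, 0.1400)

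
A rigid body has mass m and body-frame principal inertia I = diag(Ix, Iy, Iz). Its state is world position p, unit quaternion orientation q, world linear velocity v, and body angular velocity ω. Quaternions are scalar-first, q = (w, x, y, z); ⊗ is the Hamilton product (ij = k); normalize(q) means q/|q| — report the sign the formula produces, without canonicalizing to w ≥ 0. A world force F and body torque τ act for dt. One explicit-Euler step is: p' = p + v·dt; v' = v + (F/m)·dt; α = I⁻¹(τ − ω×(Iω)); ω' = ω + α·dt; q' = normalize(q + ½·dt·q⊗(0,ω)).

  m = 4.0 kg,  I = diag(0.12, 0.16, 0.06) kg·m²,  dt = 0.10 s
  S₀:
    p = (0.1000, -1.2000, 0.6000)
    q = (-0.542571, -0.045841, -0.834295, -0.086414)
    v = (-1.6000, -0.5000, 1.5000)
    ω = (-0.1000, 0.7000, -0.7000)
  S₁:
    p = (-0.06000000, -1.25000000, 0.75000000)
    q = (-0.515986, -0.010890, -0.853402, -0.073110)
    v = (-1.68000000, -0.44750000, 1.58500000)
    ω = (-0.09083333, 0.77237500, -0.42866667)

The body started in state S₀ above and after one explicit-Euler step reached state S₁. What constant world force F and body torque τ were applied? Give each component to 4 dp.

rate change Δω = (0.00916667, 0.07237500, 0.27133333)
precession coupling = (0.0490, 0.0042, -0.0028)
applied torque τ = (0.0600, 0.1200, 0.1600)
Δv = v₁−v₀ = (-0.08000000, 0.05250000, 0.08500000)
m·(v₁−v₀)/dt = (-3.2000, 2.1000, 3.4000)

F = (-3.2000, 2.1000, 3.4000)
τ = (0.0600, 0.1200, 0.1600)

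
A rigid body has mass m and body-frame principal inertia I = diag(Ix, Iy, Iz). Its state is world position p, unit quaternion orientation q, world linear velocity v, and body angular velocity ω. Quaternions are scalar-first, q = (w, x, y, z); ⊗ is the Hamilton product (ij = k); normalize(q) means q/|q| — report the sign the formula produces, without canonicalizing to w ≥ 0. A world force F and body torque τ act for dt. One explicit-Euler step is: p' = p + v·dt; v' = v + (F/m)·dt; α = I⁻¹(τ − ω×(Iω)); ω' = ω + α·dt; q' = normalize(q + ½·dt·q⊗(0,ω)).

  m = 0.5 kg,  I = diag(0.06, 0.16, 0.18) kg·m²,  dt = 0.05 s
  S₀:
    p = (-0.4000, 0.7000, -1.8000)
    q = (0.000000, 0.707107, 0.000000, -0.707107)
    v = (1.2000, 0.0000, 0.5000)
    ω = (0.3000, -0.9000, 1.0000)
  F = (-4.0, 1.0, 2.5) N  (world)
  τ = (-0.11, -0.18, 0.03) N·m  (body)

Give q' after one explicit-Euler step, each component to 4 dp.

q⊗(0,ω) = (0.4949749, -0.6363963, -0.9192391, -0.6363963)
updated quaternion q' = (0.0124, 0.6908, -0.0230, -0.7226)

q' = (0.0124, 0.6908, -0.0230, -0.7226)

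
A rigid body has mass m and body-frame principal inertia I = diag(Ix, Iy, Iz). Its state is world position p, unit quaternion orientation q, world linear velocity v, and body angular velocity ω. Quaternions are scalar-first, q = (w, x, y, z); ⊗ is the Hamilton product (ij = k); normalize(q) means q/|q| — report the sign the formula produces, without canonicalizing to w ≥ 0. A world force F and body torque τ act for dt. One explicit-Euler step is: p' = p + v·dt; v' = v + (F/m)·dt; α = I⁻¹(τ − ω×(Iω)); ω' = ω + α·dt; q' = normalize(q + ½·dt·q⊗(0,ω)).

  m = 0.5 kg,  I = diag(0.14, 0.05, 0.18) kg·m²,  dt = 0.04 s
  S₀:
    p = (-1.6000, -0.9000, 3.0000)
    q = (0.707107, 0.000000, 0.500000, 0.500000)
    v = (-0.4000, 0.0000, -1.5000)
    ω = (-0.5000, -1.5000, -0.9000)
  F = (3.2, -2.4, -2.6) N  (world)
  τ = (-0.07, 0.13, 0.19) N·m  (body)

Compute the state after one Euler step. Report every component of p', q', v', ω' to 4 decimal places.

α = I⁻¹(τ − ω×Iω) = (-1.7536, 2.9600, 1.4306)
new body rate ω' = (-0.5701, -1.3816, -0.8428)
2q̇ = q⊗(0,ω) = (1.2000000, -0.0535535, -1.3106605, -0.3863963)
q + ½dt·q⊗(0,ω), renormalized = (0.7306, -0.0011, 0.4735, 0.4919)
p' = p + v·dt = (-1.6160, -0.9000, 2.9400)
new velocity v' = (-0.1440, -0.1920, -1.7080)

p' = (-1.6160, -0.9000, 2.9400)
q' = (0.7306, -0.0011, 0.4735, 0.4919)
v' = (-0.1440, -0.1920, -1.7080)
ω' = (-0.5701, -1.3816, -0.8428)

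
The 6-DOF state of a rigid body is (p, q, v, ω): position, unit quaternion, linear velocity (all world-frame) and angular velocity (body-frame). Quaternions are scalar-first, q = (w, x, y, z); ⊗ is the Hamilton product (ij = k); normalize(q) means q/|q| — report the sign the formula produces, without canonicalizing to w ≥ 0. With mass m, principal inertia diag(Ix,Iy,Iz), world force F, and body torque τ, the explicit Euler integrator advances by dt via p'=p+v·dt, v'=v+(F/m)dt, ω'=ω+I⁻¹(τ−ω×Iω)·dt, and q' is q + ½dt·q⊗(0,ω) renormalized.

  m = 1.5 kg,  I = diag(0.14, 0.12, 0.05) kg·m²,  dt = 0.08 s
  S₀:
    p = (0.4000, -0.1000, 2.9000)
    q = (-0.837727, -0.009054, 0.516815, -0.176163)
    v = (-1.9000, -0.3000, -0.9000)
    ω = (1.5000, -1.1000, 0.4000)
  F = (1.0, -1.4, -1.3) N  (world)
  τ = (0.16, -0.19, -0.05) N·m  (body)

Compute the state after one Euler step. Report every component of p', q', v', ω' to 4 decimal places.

p' = (0.2480, -0.1240, 2.8280)
q' = (-0.8093, -0.0586, 0.5417, -0.2195)
v' = (-1.8467, -0.3747, -0.9693)
ω' = (1.5738, -1.2627, 0.2672)

linear accel F/m = (0.6667, -0.9333, -0.8667)
new position p' = (0.2480, -0.1240, 2.8280)
new velocity v' = (-1.8467, -0.3747, -0.9693)
precession coupling ω×(Iω) = (0.0308, 0.0540, 0.0330)
(τ − ω×Iω)/I = (0.9229, -2.0333, -1.6600)
ω + α·dt = (1.5738, -1.2627, 0.2672)
2q̇ = q⊗(0,ω) = (0.6525427, -1.2436438, 0.6608768, -1.1003539)
updated quaternion q' = (-0.8093, -0.0586, 0.5417, -0.2195)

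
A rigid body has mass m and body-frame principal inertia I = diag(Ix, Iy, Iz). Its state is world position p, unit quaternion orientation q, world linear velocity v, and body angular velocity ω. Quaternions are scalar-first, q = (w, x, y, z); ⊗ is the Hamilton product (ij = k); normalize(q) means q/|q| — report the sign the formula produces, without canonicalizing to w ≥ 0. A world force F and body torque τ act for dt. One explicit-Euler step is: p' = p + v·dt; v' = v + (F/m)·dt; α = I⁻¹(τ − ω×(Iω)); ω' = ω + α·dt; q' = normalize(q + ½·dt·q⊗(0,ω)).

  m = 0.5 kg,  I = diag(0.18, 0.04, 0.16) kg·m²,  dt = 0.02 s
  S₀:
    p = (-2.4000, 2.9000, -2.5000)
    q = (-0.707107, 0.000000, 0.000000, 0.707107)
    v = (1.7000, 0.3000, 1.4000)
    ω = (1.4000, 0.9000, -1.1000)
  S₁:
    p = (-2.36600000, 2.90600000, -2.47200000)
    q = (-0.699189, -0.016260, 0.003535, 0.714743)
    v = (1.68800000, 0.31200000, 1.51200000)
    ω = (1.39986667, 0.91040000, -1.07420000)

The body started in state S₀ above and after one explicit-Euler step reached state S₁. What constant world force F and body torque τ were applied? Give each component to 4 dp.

v₁ − v₀ = (-0.01200000, 0.01200000, 0.11200000)
m·(v₁−v₀)/dt = (-0.3000, 0.3000, 2.8000)
Δω = ω₁−ω₀ = (-0.00013333, 0.01040000, 0.02580000)
applied torque τ = (-0.1200, -0.0100, 0.0300)

F = (-0.3000, 0.3000, 2.8000)
τ = (-0.1200, -0.0100, 0.0300)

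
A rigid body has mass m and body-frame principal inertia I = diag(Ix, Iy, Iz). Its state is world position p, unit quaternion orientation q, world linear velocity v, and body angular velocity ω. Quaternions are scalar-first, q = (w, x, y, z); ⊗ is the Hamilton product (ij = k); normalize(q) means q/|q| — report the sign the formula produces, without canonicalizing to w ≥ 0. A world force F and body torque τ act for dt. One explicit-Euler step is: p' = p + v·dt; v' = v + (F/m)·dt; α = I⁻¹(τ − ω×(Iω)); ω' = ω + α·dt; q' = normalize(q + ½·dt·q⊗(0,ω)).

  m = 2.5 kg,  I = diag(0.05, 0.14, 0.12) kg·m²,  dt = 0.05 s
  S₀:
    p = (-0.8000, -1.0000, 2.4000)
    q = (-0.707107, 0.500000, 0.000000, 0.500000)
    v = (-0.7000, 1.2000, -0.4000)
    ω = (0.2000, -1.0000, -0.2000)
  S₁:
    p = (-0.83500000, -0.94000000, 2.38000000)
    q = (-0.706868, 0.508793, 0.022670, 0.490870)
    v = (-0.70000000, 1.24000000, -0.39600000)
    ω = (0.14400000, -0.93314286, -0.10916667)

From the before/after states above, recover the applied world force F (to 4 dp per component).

velocity change Δv = (0.00000000, 0.04000000, 0.00400000)
F = m·Δv/dt = (0.0000, 2.0000, 0.2000)

F = (0.0000, 2.0000, 0.2000)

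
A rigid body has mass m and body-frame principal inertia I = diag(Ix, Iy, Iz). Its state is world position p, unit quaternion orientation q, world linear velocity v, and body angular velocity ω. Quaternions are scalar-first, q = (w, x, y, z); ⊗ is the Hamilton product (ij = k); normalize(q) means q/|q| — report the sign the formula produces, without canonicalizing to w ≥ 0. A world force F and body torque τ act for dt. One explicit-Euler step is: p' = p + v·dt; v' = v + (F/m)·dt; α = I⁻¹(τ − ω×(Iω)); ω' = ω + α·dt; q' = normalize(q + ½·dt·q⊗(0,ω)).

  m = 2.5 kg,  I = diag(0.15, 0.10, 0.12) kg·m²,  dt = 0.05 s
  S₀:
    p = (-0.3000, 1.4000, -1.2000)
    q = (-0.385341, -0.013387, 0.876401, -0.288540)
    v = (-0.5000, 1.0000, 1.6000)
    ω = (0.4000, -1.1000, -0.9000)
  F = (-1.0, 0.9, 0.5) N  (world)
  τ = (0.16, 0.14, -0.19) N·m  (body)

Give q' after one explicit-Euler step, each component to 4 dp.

q' = (-0.3673, -0.0449, 0.8832, -0.2881)

Hamilton product q⊗(0,ω) = (0.7097099, -1.2602913, 0.2964108, 0.0109722)
q + ½dt·q⊗(0,ω), renormalized = (-0.3673, -0.0449, 0.8832, -0.2881)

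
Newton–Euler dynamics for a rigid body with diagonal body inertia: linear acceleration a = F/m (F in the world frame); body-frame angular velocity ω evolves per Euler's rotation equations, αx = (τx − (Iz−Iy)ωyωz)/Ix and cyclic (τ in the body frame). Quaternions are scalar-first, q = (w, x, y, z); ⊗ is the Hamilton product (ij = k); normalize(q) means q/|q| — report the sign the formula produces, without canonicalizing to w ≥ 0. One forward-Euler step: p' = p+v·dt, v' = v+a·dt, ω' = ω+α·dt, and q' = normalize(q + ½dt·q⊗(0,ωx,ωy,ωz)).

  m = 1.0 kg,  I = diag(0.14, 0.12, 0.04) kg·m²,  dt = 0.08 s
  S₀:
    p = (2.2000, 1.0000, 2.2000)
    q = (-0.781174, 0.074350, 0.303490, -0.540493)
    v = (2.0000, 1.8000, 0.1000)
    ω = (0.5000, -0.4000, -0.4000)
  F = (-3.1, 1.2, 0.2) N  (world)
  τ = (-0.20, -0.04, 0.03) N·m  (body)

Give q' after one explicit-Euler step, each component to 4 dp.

Hamilton product q⊗(0,ω) = (-0.1319762, -0.7281802, 0.0719631, 0.1309846)
q + ½dt·q⊗(0,ω), renormalized = (-0.7861, 0.0452, 0.3062, -0.5350)

q' = (-0.7861, 0.0452, 0.3062, -0.5350)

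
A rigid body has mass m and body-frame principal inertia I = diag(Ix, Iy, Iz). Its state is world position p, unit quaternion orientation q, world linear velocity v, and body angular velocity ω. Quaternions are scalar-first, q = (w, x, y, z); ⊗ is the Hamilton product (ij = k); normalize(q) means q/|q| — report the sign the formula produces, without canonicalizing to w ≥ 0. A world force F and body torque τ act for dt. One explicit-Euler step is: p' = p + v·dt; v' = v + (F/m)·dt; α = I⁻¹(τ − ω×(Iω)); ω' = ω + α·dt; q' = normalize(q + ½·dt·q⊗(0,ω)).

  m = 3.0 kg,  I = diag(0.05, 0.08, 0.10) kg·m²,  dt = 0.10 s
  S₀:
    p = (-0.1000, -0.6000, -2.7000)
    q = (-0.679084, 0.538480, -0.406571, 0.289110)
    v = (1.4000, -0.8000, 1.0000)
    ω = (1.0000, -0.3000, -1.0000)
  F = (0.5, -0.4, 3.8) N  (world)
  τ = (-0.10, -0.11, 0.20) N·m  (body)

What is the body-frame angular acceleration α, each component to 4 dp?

α = (-2.1200, -2.0000, 2.0900)

ω×(Iω) gyroscopic = (0.0060, 0.0500, -0.0090)
(τ − ω×Iω)/I = (-2.1200, -2.0000, 2.0900)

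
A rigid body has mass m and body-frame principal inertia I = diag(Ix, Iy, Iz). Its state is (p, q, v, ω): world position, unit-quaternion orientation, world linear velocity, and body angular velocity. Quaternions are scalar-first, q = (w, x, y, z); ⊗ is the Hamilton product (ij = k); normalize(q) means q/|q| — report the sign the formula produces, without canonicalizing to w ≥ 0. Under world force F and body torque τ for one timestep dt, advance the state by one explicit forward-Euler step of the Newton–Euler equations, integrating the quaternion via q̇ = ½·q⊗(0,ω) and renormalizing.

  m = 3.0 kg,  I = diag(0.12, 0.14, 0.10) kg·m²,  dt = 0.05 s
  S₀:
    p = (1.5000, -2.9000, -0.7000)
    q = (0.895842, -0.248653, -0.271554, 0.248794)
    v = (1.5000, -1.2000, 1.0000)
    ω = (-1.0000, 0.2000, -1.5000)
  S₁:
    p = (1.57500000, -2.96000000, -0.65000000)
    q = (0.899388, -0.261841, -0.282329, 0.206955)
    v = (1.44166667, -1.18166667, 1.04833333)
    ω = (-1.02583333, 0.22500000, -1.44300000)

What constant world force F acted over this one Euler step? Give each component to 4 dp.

Δv = v₁−v₀ = (-0.05833333, 0.01833333, 0.04833333)
applied force F = (-3.5000, 1.1000, 2.9000)

F = (-3.5000, 1.1000, 2.9000)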